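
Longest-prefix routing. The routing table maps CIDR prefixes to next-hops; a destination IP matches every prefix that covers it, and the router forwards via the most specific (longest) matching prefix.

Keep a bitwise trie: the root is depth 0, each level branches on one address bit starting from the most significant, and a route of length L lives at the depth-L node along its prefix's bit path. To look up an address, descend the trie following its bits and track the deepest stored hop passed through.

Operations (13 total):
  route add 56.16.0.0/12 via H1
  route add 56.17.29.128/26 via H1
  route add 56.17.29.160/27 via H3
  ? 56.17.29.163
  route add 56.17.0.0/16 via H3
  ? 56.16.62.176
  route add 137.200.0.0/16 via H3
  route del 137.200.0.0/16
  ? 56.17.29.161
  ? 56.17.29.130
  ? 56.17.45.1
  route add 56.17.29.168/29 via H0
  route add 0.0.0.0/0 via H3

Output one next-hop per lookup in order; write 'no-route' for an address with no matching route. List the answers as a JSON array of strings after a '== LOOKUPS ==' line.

Process each operation:
  + 56.16.0.0/12 (H1) depth=12
  + 56.17.29.128/26 (H1) depth=26
  + 56.17.29.160/27 (H3) depth=27
  lookup 56.17.29.163: bits 001110000001000100011101101 walk d0:-→d1:-→d2:-→d3:-→d4:-→d5:-→d6:-→d7:-→d8:-→d9:-→d10:-→d11:-→d12:H1→d13:-→d14:-→d15:-→d16:-→d17:-→d18:-→d19:-→d20:-→d21:-→d22:-→d23:-→d24:-→d25:-→d26:H1→d27:H3 -> H3
  + 56.17.0.0/16 (H3) depth=16
  lookup 56.16.62.176: bits 001110000001000 walk d0:-→d1:-→d2:-→d3:-→d4:-→d5:-→d6:-→d7:-→d8:-→d9:-→d10:-→d11:-→d12:H1→d13:-→d14:-→d15:- -> H1
  + 137.200.0.0/16 (H3) depth=16
  - 137.200.0.0/16 clear@16
  lookup 56.17.29.161: bits 001110000001000100011101101 walk d0:-→d1:-→d2:-→d3:-→d4:-→d5:-→d6:-→d7:-→d8:-→d9:-→d10:-→d11:-→d12:H1→d13:-→d14:-→d15:-→d16:H3→d17:-→d18:-→d19:-→d20:-→d21:-→d22:-→d23:-→d24:-→d25:-→d26:H1→d27:H3 -> H3
  lookup 56.17.29.130: bits 00111000000100010001110110 walk d0:-→d1:-→d2:-→d3:-→d4:-→d5:-→d6:-→d7:-→d8:-→d9:-→d10:-→d11:-→d12:H1→d13:-→d14:-→d15:-→d16:H3→d17:-→d18:-→d19:-→d20:-→d21:-→d22:-→d23:-→d24:-→d25:-→d26:H1 -> H1
  lookup 56.17.45.1: bits 001110000001000100 walk d0:-→d1:-→d2:-→d3:-→d4:-→d5:-→d6:-→d7:-→d8:-→d9:-→d10:-→d11:-→d12:H1→d13:-→d14:-→d15:-→d16:H3→d17:-→d18:- -> H3
  + 56.17.29.168/29 (H0) depth=29
  + 0.0.0.0/0 (H3) depth=0

== LOOKUPS ==
["H3","H1","H3","H1","H3"]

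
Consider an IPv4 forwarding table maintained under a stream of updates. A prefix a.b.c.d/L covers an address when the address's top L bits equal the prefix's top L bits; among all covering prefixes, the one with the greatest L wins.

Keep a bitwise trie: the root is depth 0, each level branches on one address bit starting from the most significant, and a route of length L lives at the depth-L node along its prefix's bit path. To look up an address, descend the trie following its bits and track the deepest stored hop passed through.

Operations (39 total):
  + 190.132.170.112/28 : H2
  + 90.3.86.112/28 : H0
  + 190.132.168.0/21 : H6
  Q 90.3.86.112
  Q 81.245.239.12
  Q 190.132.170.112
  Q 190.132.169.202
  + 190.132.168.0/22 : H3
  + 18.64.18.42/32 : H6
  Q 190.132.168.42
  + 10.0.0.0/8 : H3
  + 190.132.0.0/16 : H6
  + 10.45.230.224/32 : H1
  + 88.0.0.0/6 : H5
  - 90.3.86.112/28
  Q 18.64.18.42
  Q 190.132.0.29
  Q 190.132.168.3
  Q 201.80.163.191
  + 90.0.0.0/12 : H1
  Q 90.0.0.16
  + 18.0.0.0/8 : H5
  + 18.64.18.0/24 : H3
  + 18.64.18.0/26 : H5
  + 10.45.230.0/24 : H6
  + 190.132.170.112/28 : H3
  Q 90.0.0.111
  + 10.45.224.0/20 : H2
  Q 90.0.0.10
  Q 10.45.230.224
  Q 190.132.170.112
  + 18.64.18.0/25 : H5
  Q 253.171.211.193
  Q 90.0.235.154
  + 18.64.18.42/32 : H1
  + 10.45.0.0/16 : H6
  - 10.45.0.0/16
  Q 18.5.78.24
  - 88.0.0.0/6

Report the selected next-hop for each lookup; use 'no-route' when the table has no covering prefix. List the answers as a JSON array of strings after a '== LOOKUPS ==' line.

Process each operation:
  add 190.132.170.112/28 -> H2 at depth 28
  add 90.3.86.112/28 -> H0 at depth 28
  add 190.132.168.0/21 -> H6 at depth 21
  ? 90.3.86.112  path d0:-→d1:-→d2:-→d3:-→d4:-→d5:-→d6:-→d7:-→d8:-→d9:-→d10:-→d11:-→d12:-→d13:-→d14:-→d15:-→d16:-→d17:-→d18:-→d19:-→d20:-→d21:-→d22:-→d23:-→d24:-→d25:-→d26:-→d27:-→d28:H0  best=H0
  ? 81.245.239.12  path d0:-→d1:-→d2:-→d3:-→d4:-  best=no-route
  ? 190.132.170.112  path d0:-→d1:-→d2:-→d3:-→d4:-→d5:-→d6:-→d7:-→d8:-→d9:-→d10:-→d11:-→d12:-→d13:-→d14:-→d15:-→d16:-→d17:-→d18:-→d19:-→d20:-→d21:H6→d22:-→d23:-→d24:-→d25:-→d26:-→d27:-→d28:H2  best=H2
  ? 190.132.169.202  path d0:-→d1:-→d2:-→d3:-→d4:-→d5:-→d6:-→d7:-→d8:-→d9:-→d10:-→d11:-→d12:-→d13:-→d14:-→d15:-→d16:-→d17:-→d18:-→d19:-→d20:-→d21:H6→d22:-  best=H6
  add 190.132.168.0/22 -> H3 at depth 22
  add 18.64.18.42/32 -> H6 at depth 32
  ? 190.132.168.42  path d0:-→d1:-→d2:-→d3:-→d4:-→d5:-→d6:-→d7:-→d8:-→d9:-→d10:-→d11:-→d12:-→d13:-→d14:-→d15:-→d16:-→d17:-→d18:-→d19:-→d20:-→d21:H6→d22:H3  best=H3
  add 10.0.0.0/8 -> H3 at depth 8
  add 190.132.0.0/16 -> H6 at depth 16
  add 10.45.230.224/32 -> H1 at depth 32
  add 88.0.0.0/6 -> H5 at depth 6
  del 90.3.86.112/28 (clear depth 28)
  ? 18.64.18.42  path d0:-→d1:-→d2:-→d3:-→d4:-→d5:-→d6:-→d7:-→d8:-→d9:-→d10:-→d11:-→d12:-→d13:-→d14:-→d15:-→d16:-→d17:-→d18:-→d19:-→d20:-→d21:-→d22:-→d23:-→d24:-→d25:-→d26:-→d27:-→d28:-→d29:-→d30:-→d31:-→d32:H6  best=H6
  ? 190.132.0.29  path d0:-→d1:-→d2:-→d3:-→d4:-→d5:-→d6:-→d7:-→d8:-→d9:-→d10:-→d11:-→d12:-→d13:-→d14:-→d15:-→d16:H6  best=H6
  ? 190.132.168.3  path d0:-→d1:-→d2:-→d3:-→d4:-→d5:-→d6:-→d7:-→d8:-→d9:-→d10:-→d11:-→d12:-→d13:-→d14:-→d15:-→d16:H6→d17:-→d18:-→d19:-→d20:-→d21:H6→d22:H3  best=H3
  ? 201.80.163.191  path d0:-→d1:-  best=no-route
  add 90.0.0.0/12 -> H1 at depth 12
  ? 90.0.0.16  path d0:-→d1:-→d2:-→d3:-→d4:-→d5:-→d6:H5→d7:-→d8:-→d9:-→d10:-→d11:-→d12:H1→d13:-→d14:-  best=H1
  add 18.0.0.0/8 -> H5 at depth 8
  add 18.64.18.0/24 -> H3 at depth 24
  add 18.64.18.0/26 -> H5 at depth 26
  add 10.45.230.0/24 -> H6 at depth 24
  add 190.132.170.112/28 -> H3 at depth 28
  ? 90.0.0.111  path d0:-→d1:-→d2:-→d3:-→d4:-→d5:-→d6:H5→d7:-→d8:-→d9:-→d10:-→d11:-→d12:H1→d13:-→d14:-  best=H1
  add 10.45.224.0/20 -> H2 at depth 20
  ? 90.0.0.10  path d0:-→d1:-→d2:-→d3:-→d4:-→d5:-→d6:H5→d7:-→d8:-→d9:-→d10:-→d11:-→d12:H1→d13:-→d14:-  best=H1
  ? 10.45.230.224  path d0:-→d1:-→d2:-→d3:-→d4:-→d5:-→d6:-→d7:-→d8:H3→d9:-→d10:-→d11:-→d12:-→d13:-→d14:-→d15:-→d16:-→d17:-→d18:-→d19:-→d20:H2→d21:-→d22:-→d23:-→d24:H6→d25:-→d26:-→d27:-→d28:-→d29:-→d30:-→d31:-→d32:H1  best=H1
  ? 190.132.170.112  path d0:-→d1:-→d2:-→d3:-→d4:-→d5:-→d6:-→d7:-→d8:-→d9:-→d10:-→d11:-→d12:-→d13:-→d14:-→d15:-→d16:H6→d17:-→d18:-→d19:-→d20:-→d21:H6→d22:H3→d23:-→d24:-→d25:-→d26:-→d27:-→d28:H3  best=H3
  add 18.64.18.0/25 -> H5 at depth 25
  ? 253.171.211.193  path d0:-→d1:-  best=no-route
  ? 90.0.235.154  path d0:-→d1:-→d2:-→d3:-→d4:-→d5:-→d6:H5→d7:-→d8:-→d9:-→d10:-→d11:-→d12:H1→d13:-→d14:-  best=H1
  add 18.64.18.42/32 -> H1 at depth 32
  add 10.45.0.0/16 -> H6 at depth 16
  del 10.45.0.0/16 (clear depth 16)
  ? 18.5.78.24  path d0:-→d1:-→d2:-→d3:-→d4:-→d5:-→d6:-→d7:-→d8:H5→d9:-  best=H5
  del 88.0.0.0/6 (clear depth 6)

== LOOKUPS ==
["H0","no-route","H2","H6","H3","H6","H6","H3","no-route","H1","H1","H1","H1","H3","no-route","H1","H5"]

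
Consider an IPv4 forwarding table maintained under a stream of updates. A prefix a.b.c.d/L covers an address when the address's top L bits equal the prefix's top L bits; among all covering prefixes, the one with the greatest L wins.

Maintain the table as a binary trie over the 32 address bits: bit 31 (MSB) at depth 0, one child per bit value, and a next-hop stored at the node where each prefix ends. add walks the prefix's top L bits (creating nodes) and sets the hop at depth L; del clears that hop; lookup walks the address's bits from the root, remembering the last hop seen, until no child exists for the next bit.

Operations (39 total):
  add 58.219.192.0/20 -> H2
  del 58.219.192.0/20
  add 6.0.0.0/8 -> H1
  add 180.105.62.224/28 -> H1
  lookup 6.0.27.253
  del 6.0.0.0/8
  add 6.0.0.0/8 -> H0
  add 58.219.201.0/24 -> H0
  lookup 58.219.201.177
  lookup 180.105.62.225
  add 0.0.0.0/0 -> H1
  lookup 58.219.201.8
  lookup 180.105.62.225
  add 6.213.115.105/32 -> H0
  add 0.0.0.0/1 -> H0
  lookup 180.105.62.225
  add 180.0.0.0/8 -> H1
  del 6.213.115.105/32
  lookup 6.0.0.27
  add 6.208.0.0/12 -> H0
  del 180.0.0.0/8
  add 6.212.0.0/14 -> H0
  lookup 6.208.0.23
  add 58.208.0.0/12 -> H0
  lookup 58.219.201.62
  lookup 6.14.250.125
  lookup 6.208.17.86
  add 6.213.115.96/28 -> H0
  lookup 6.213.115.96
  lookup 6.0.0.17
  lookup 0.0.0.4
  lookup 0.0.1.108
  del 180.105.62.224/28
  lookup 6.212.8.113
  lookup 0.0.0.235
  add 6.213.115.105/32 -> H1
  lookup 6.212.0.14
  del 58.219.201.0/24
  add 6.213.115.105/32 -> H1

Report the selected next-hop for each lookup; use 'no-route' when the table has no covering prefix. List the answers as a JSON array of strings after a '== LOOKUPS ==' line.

Trace:
  add 58.219.192.0/20 -> H2 at depth 20
  del 58.219.192.0/20 (clear depth 20)
  add 6.0.0.0/8 -> H1 at depth 8
  add 180.105.62.224/28 -> H1 at depth 28
  ? 6.0.27.253  path d0:-→d1:-→d2:-→d3:-→d4:-→d5:-→d6:-→d7:-→d8:H1  best=H1
  del 6.0.0.0/8 (clear depth 8)
  add 6.0.0.0/8 -> H0 at depth 8
  add 58.219.201.0/24 -> H0 at depth 24
  ? 58.219.201.177  path d0:-→d1:-→d2:-→d3:-→d4:-→d5:-→d6:-→d7:-→d8:-→d9:-→d10:-→d11:-→d12:-→d13:-→d14:-→d15:-→d16:-→d17:-→d18:-→d19:-→d20:-→d21:-→d22:-→d23:-→d24:H0  best=H0
  ? 180.105.62.225  path d0:-→d1:-→d2:-→d3:-→d4:-→d5:-→d6:-→d7:-→d8:-→d9:-→d10:-→d11:-→d12:-→d13:-→d14:-→d15:-→d16:-→d17:-→d18:-→d19:-→d20:-→d21:-→d22:-→d23:-→d24:-→d25:-→d26:-→d27:-→d28:H1  best=H1
  add 0.0.0.0/0 -> H1 at depth 0
  ? 58.219.201.8  path d0:H1→d1:-→d2:-→d3:-→d4:-→d5:-→d6:-→d7:-→d8:-→d9:-→d10:-→d11:-→d12:-→d13:-→d14:-→d15:-→d16:-→d17:-→d18:-→d19:-→d20:-→d21:-→d22:-→d23:-→d24:H0  best=H0
  ? 180.105.62.225  path d0:H1→d1:-→d2:-→d3:-→d4:-→d5:-→d6:-→d7:-→d8:-→d9:-→d10:-→d11:-→d12:-→d13:-→d14:-→d15:-→d16:-→d17:-→d18:-→d19:-→d20:-→d21:-→d22:-→d23:-→d24:-→d25:-→d26:-→d27:-→d28:H1  best=H1
  add 6.213.115.105/32 -> H0 at depth 32
  add 0.0.0.0/1 -> H0 at depth 1
  ? 180.105.62.225  path d0:H1→d1:-→d2:-→d3:-→d4:-→d5:-→d6:-→d7:-→d8:-→d9:-→d10:-→d11:-→d12:-→d13:-→d14:-→d15:-→d16:-→d17:-→d18:-→d19:-→d20:-→d21:-→d22:-→d23:-→d24:-→d25:-→d26:-→d27:-→d28:H1  best=H1
  add 180.0.0.0/8 -> H1 at depth 8
  del 6.213.115.105/32 (clear depth 32)
  ? 6.0.0.27  path d0:H1→d1:H0→d2:-→d3:-→d4:-→d5:-→d6:-→d7:-→d8:H0  best=H0
  add 6.208.0.0/12 -> H0 at depth 12
  del 180.0.0.0/8 (clear depth 8)
  add 6.212.0.0/14 -> H0 at depth 14
  ? 6.208.0.23  path d0:H1→d1:H0→d2:-→d3:-→d4:-→d5:-→d6:-→d7:-→d8:H0→d9:-→d10:-→d11:-→d12:H0→d13:-  best=H0
  add 58.208.0.0/12 -> H0 at depth 12
  ? 58.219.201.62  path d0:H1→d1:H0→d2:-→d3:-→d4:-→d5:-→d6:-→d7:-→d8:-→d9:-→d10:-→d11:-→d12:H0→d13:-→d14:-→d15:-→d16:-→d17:-→d18:-→d19:-→d20:-→d21:-→d22:-→d23:-→d24:H0  best=H0
  ? 6.14.250.125  path d0:H1→d1:H0→d2:-→d3:-→d4:-→d5:-→d6:-→d7:-→d8:H0  best=H0
  ? 6.208.17.86  path d0:H1→d1:H0→d2:-→d3:-→d4:-→d5:-→d6:-→d7:-→d8:H0→d9:-→d10:-→d11:-→d12:H0→d13:-  best=H0
  add 6.213.115.96/28 -> H0 at depth 28
  ? 6.213.115.96  path d0:H1→d1:H0→d2:-→d3:-→d4:-→d5:-→d6:-→d7:-→d8:H0→d9:-→d10:-→d11:-→d12:H0→d13:-→d14:H0→d15:-→d16:-→d17:-→d18:-→d19:-→d20:-→d21:-→d22:-→d23:-→d24:-→d25:-→d26:-→d27:-→d28:H0  best=H0
  ? 6.0.0.17  path d0:H1→d1:H0→d2:-→d3:-→d4:-→d5:-→d6:-→d7:-→d8:H0  best=H0
  ? 0.0.0.4  path d0:H1→d1:H0→d2:-→d3:-→d4:-→d5:-  best=H0
  ? 0.0.1.108  path d0:H1→d1:H0→d2:-→d3:-→d4:-→d5:-  best=H0
  del 180.105.62.224/28 (clear depth 28)
  ? 6.212.8.113  path d0:H1→d1:H0→d2:-→d3:-→d4:-→d5:-→d6:-→d7:-→d8:H0→d9:-→d10:-→d11:-→d12:H0→d13:-→d14:H0→d15:-  best=H0
  ? 0.0.0.235  path d0:H1→d1:H0→d2:-→d3:-→d4:-→d5:-  best=H0
  add 6.213.115.105/32 -> H1 at depth 32
  ? 6.212.0.14  path d0:H1→d1:H0→d2:-→d3:-→d4:-→d5:-→d6:-→d7:-→d8:H0→d9:-→d10:-→d11:-→d12:H0→d13:-→d14:H0→d15:-  best=H0
  del 58.219.201.0/24 (clear depth 24)
  add 6.213.115.105/32 -> H1 at depth 32

== LOOKUPS ==
["H1","H0","H1","H0","H1","H1","H0","H0","H0","H0","H0","H0","H0","H0","H0","H0","H0","H0"]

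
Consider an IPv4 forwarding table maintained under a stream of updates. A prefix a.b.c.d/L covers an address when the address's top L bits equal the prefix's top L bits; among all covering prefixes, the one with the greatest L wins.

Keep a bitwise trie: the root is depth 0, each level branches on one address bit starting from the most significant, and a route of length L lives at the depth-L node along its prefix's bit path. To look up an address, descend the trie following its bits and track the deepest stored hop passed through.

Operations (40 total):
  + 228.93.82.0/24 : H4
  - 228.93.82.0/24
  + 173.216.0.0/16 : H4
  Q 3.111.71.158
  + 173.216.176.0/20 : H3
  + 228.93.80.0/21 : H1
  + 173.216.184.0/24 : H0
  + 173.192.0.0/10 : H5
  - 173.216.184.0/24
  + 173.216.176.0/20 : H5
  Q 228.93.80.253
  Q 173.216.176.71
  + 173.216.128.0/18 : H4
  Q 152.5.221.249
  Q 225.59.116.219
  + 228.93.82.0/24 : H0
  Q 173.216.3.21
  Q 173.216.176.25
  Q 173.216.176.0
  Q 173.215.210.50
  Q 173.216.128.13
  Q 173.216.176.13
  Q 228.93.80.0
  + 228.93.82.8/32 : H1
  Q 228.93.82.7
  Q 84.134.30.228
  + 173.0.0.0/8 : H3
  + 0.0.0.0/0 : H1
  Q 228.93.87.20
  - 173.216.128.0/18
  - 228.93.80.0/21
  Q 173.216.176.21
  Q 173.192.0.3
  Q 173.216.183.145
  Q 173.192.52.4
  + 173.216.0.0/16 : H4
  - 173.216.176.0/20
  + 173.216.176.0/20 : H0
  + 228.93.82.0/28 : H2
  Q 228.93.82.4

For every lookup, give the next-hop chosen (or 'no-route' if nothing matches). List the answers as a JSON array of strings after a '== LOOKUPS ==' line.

Process each operation:
  + 228.93.82.0/24 (H4) depth=24
  - 228.93.82.0/24 clear@24
  + 173.216.0.0/16 (H4) depth=16
  ? 3.111.71.158  path d0:-  best=no-route
  + 173.216.176.0/20 (H3) depth=20
  + 228.93.80.0/21 (H1) depth=21
  + 173.216.184.0/24 (H0) depth=24
  + 173.192.0.0/10 (H5) depth=10
  - 173.216.184.0/24 clear@24
  + 173.216.176.0/20 (H5) depth=20
  ? 228.93.80.253  path d0:-→d1:-→d2:-→d3:-→d4:-→d5:-→d6:-→d7:-→d8:-→d9:-→d10:-→d11:-→d12:-→d13:-→d14:-→d15:-→d16:-→d17:-→d18:-→d19:-→d20:-→d21:H1→d22:-  best=H1
  ? 173.216.176.71  path d0:-→d1:-→d2:-→d3:-→d4:-→d5:-→d6:-→d7:-→d8:-→d9:-→d10:H5→d11:-→d12:-→d13:-→d14:-→d15:-→d16:H4→d17:-→d18:-→d19:-→d20:H5  best=H5
  + 173.216.128.0/18 (H4) depth=18
  ? 152.5.221.249  path d0:-→d1:-→d2:-  best=no-route
  ? 225.59.116.219  path d0:-→d1:-→d2:-→d3:-→d4:-→d5:-  best=no-route
  + 228.93.82.0/24 (H0) depth=24
  ? 173.216.3.21  path d0:-→d1:-→d2:-→d3:-→d4:-→d5:-→d6:-→d7:-→d8:-→d9:-→d10:H5→d11:-→d12:-→d13:-→d14:-→d15:-→d16:H4  best=H4
  ? 173.216.176.25  path d0:-→d1:-→d2:-→d3:-→d4:-→d5:-→d6:-→d7:-→d8:-→d9:-→d10:H5→d11:-→d12:-→d13:-→d14:-→d15:-→d16:H4→d17:-→d18:H4→d19:-→d20:H5  best=H5
  ? 173.216.176.0  path d0:-→d1:-→d2:-→d3:-→d4:-→d5:-→d6:-→d7:-→d8:-→d9:-→d10:H5→d11:-→d12:-→d13:-→d14:-→d15:-→d16:H4→d17:-→d18:H4→d19:-→d20:H5  best=H5
  ? 173.215.210.50  path d0:-→d1:-→d2:-→d3:-→d4:-→d5:-→d6:-→d7:-→d8:-→d9:-→d10:H5→d11:-→d12:-  best=H5
  ? 173.216.128.13  path d0:-→d1:-→d2:-→d3:-→d4:-→d5:-→d6:-→d7:-→d8:-→d9:-→d10:H5→d11:-→d12:-→d13:-→d14:-→d15:-→d16:H4→d17:-→d18:H4  best=H4
  ? 173.216.176.13  path d0:-→d1:-→d2:-→d3:-→d4:-→d5:-→d6:-→d7:-→d8:-→d9:-→d10:H5→d11:-→d12:-→d13:-→d14:-→d15:-→d16:H4→d17:-→d18:H4→d19:-→d20:H5  best=H5
  ? 228.93.80.0  path d0:-→d1:-→d2:-→d3:-→d4:-→d5:-→d6:-→d7:-→d8:-→d9:-→d10:-→d11:-→d12:-→d13:-→d14:-→d15:-→d16:-→d17:-→d18:-→d19:-→d20:-→d21:H1→d22:-  best=H1
  + 228.93.82.8/32 (H1) depth=32
  ? 228.93.82.7  path d0:-→d1:-→d2:-→d3:-→d4:-→d5:-→d6:-→d7:-→d8:-→d9:-→d10:-→d11:-→d12:-→d13:-→d14:-→d15:-→d16:-→d17:-→d18:-→d19:-→d20:-→d21:H1→d22:-→d23:-→d24:H0→d25:-→d26:-→d27:-→d28:-  best=H0
  ? 84.134.30.228  path d0:-  best=no-route
  + 173.0.0.0/8 (H3) depth=8
  + 0.0.0.0/0 (H1) depth=0
  ? 228.93.87.20  path d0:H1→d1:-→d2:-→d3:-→d4:-→d5:-→d6:-→d7:-→d8:-→d9:-→d10:-→d11:-→d12:-→d13:-→d14:-→d15:-→d16:-→d17:-→d18:-→d19:-→d20:-→d21:H1  best=H1
  - 173.216.128.0/18 clear@18
  - 228.93.80.0/21 clear@21
  ? 173.216.176.21  path d0:H1→d1:-→d2:-→d3:-→d4:-→d5:-→d6:-→d7:-→d8:H3→d9:-→d10:H5→d11:-→d12:-→d13:-→d14:-→d15:-→d16:H4→d17:-→d18:-→d19:-→d20:H5  best=H5
  ? 173.192.0.3  path d0:H1→d1:-→d2:-→d3:-→d4:-→d5:-→d6:-→d7:-→d8:H3→d9:-→d10:H5→d11:-  best=H5
  ? 173.216.183.145  path d0:H1→d1:-→d2:-→d3:-→d4:-→d5:-→d6:-→d7:-→d8:H3→d9:-→d10:H5→d11:-→d12:-→d13:-→d14:-→d15:-→d16:H4→d17:-→d18:-→d19:-→d20:H5  best=H5
  ? 173.192.52.4  path d0:H1→d1:-→d2:-→d3:-→d4:-→d5:-→d6:-→d7:-→d8:H3→d9:-→d10:H5→d11:-  best=H5
  + 173.216.0.0/16 (H4) depth=16
  - 173.216.176.0/20 clear@20
  + 173.216.176.0/20 (H0) depth=20
  + 228.93.82.0/28 (H2) depth=28
  ? 228.93.82.4  path d0:H1→d1:-→d2:-→d3:-→d4:-→d5:-→d6:-→d7:-→d8:-→d9:-→d10:-→d11:-→d12:-→d13:-→d14:-→d15:-→d16:-→d17:-→d18:-→d19:-→d20:-→d21:-→d22:-→d23:-→d24:H0→d25:-→d26:-→d27:-→d28:H2  best=H2

== LOOKUPS ==
["no-route","H1","H5","no-route","no-route","H4","H5","H5","H5","H4","H5","H1","H0","no-route","H1","H5","H5","H5","H5","H2"]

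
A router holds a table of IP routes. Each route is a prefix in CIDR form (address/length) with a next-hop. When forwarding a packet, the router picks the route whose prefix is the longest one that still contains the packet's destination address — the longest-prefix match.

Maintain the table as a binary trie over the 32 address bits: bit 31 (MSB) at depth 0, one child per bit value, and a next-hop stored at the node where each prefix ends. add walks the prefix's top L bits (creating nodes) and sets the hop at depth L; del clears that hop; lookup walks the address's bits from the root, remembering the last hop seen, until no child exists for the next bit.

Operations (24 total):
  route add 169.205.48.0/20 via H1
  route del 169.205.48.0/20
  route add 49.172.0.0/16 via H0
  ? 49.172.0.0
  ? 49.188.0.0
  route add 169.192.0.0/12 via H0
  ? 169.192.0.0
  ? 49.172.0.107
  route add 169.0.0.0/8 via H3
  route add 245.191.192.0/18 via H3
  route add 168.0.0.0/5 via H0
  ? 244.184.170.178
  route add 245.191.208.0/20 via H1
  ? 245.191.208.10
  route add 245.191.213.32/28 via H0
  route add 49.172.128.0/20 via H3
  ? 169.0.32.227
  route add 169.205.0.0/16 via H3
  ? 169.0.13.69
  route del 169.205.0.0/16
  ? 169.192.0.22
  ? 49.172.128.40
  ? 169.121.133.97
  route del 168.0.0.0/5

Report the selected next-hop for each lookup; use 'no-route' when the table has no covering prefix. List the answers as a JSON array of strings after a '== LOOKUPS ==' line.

Process each operation:
  add 169.205.48.0/20 -> H1 at depth 20
  - 169.205.48.0/20 clear@20
  add 49.172.0.0/16 -> H0 at depth 16
  Q 49.172.0.0: descend 0011000110101100 ; hops seen [H0] ; pick H0
  Q 49.188.0.0: descend 00110001101 ; hops seen [∅] ; pick no-route
  add 169.192.0.0/12 -> H0 at depth 12
  Q 169.192.0.0: descend 101010011100 ; hops seen [H0] ; pick H0
  Q 49.172.0.107: descend 0011000110101100 ; hops seen [H0] ; pick H0
  add 169.0.0.0/8 -> H3 at depth 8
  add 245.191.192.0/18 -> H3 at depth 18
  add 168.0.0.0/5 -> H0 at depth 5
  Q 244.184.170.178: descend 1111010 ; hops seen [∅] ; pick no-route
  add 245.191.208.0/20 -> H1 at depth 20
  Q 245.191.208.10: descend 11110101101111111101 ; hops seen [H3,H1] ; pick H1
  add 245.191.213.32/28 -> H0 at depth 28
  add 49.172.128.0/20 -> H3 at depth 20
  Q 169.0.32.227: descend 10101001 ; hops seen [H0,H3] ; pick H3
  add 169.205.0.0/16 -> H3 at depth 16
  Q 169.0.13.69: descend 10101001 ; hops seen [H0,H3] ; pick H3
  - 169.205.0.0/16 clear@16
  Q 169.192.0.22: descend 101010011100 ; hops seen [H0,H3,H0] ; pick H0
  Q 49.172.128.40: descend 00110001101011001000 ; hops seen [H0,H3] ; pick H3
  Q 169.121.133.97: descend 10101001 ; hops seen [H0,H3] ; pick H3
  - 168.0.0.0/5 clear@5

== LOOKUPS ==
["H0","no-route","H0","H0","no-route","H1","H3","H3","H0","H3","H3"]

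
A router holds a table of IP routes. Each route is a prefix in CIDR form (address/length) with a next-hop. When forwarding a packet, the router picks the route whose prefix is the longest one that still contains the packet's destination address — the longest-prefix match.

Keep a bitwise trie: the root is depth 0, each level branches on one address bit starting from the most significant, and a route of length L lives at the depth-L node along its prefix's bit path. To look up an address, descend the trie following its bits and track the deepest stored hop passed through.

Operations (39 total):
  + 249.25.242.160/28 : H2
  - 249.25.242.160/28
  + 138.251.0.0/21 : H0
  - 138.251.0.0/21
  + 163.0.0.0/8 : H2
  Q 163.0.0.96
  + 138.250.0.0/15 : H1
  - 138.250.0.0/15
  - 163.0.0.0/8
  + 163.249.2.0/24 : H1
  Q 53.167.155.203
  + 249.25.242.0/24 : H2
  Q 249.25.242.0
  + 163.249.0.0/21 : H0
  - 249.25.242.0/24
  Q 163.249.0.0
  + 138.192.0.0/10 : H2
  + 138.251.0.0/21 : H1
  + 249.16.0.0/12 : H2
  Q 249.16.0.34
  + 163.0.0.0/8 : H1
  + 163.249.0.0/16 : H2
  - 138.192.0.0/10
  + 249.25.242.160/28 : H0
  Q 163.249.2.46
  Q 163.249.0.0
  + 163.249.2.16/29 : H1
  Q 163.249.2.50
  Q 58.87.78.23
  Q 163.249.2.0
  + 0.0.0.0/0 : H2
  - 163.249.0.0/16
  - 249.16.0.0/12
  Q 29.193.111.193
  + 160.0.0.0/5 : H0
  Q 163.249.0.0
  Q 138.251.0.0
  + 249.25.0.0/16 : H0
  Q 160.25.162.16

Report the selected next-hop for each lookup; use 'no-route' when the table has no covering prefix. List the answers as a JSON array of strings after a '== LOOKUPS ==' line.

Process each operation:
  add 249.25.242.160/28 -> H2 at depth 28
  del 249.25.242.160/28 (clear depth 28)
  add 138.251.0.0/21 -> H0 at depth 21
  del 138.251.0.0/21 (clear depth 21)
  add 163.0.0.0/8 -> H2 at depth 8
  lookup 163.0.0.96: bits 10100011 walk d0:-→d1:-→d2:-→d3:-→d4:-→d5:-→d6:-→d7:-→d8:H2 -> H2
  add 138.250.0.0/15 -> H1 at depth 15
  del 138.250.0.0/15 (clear depth 15)
  del 163.0.0.0/8 (clear depth 8)
  add 163.249.2.0/24 -> H1 at depth 24
  lookup 53.167.155.203: bits ε walk d0:- -> no-route
  add 249.25.242.0/24 -> H2 at depth 24
  lookup 249.25.242.0: bits 111110010001100111110010 walk d0:-→d1:-→d2:-→d3:-→d4:-→d5:-→d6:-→d7:-→d8:-→d9:-→d10:-→d11:-→d12:-→d13:-→d14:-→d15:-→d16:-→d17:-→d18:-→d19:-→d20:-→d21:-→d22:-→d23:-→d24:H2 -> H2
  add 163.249.0.0/21 -> H0 at depth 21
  del 249.25.242.0/24 (clear depth 24)
  lookup 163.249.0.0: bits 1010001111111001000000 walk d0:-→d1:-→d2:-→d3:-→d4:-→d5:-→d6:-→d7:-→d8:-→d9:-→d10:-→d11:-→d12:-→d13:-→d14:-→d15:-→d16:-→d17:-→d18:-→d19:-→d20:-→d21:H0→d22:- -> H0
  add 138.192.0.0/10 -> H2 at depth 10
  add 138.251.0.0/21 -> H1 at depth 21
  add 249.16.0.0/12 -> H2 at depth 12
  lookup 249.16.0.34: bits 111110010001 walk d0:-→d1:-→d2:-→d3:-→d4:-→d5:-→d6:-→d7:-→d8:-→d9:-→d10:-→d11:-→d12:H2 -> H2
  add 163.0.0.0/8 -> H1 at depth 8
  add 163.249.0.0/16 -> H2 at depth 16
  del 138.192.0.0/10 (clear depth 10)
  add 249.25.242.160/28 -> H0 at depth 28
  lookup 163.249.2.46: bits 101000111111100100000010 walk d0:-→d1:-→d2:-→d3:-→d4:-→d5:-→d6:-→d7:-→d8:H1→d9:-→d10:-→d11:-→d12:-→d13:-→d14:-→d15:-→d16:H2→d17:-→d18:-→d19:-→d20:-→d21:H0→d22:-→d23:-→d24:H1 -> H1
  lookup 163.249.0.0: bits 1010001111111001000000 walk d0:-→d1:-→d2:-→d3:-→d4:-→d5:-→d6:-→d7:-→d8:H1→d9:-→d10:-→d11:-→d12:-→d13:-→d14:-→d15:-→d16:H2→d17:-→d18:-→d19:-→d20:-→d21:H0→d22:- -> H0
  add 163.249.2.16/29 -> H1 at depth 29
  lookup 163.249.2.50: bits 10100011111110010000001000 walk d0:-→d1:-→d2:-→d3:-→d4:-→d5:-→d6:-→d7:-→d8:H1→d9:-→d10:-→d11:-→d12:-→d13:-→d14:-→d15:-→d16:H2→d17:-→d18:-→d19:-→d20:-→d21:H0→d22:-→d23:-→d24:H1→d25:-→d26:- -> H1
  lookup 58.87.78.23: bits ε walk d0:- -> no-route
  lookup 163.249.2.0: bits 101000111111100100000010000 walk d0:-→d1:-→d2:-→d3:-→d4:-→d5:-→d6:-→d7:-→d8:H1→d9:-→d10:-→d11:-→d12:-→d13:-→d14:-→d15:-→d16:H2→d17:-→d18:-→d19:-→d20:-→d21:H0→d22:-→d23:-→d24:H1→d25:-→d26:-→d27:- -> H1
  add 0.0.0.0/0 -> H2 at depth 0
  del 163.249.0.0/16 (clear depth 16)
  del 249.16.0.0/12 (clear depth 12)
  lookup 29.193.111.193: bits ε walk d0:H2 -> H2
  add 160.0.0.0/5 -> H0 at depth 5
  lookup 163.249.0.0: bits 1010001111111001000000 walk d0:H2→d1:-→d2:-→d3:-→d4:-→d5:H0→d6:-→d7:-→d8:H1→d9:-→d10:-→d11:-→d12:-→d13:-→d14:-→d15:-→d16:-→d17:-→d18:-→d19:-→d20:-→d21:H0→d22:- -> H0
  lookup 138.251.0.0: bits 100010101111101100000 walk d0:H2→d1:-→d2:-→d3:-→d4:-→d5:-→d6:-→d7:-→d8:-→d9:-→d10:-→d11:-→d12:-→d13:-→d14:-→d15:-→d16:-→d17:-→d18:-→d19:-→d20:-→d21:H1 -> H1
  add 249.25.0.0/16 -> H0 at depth 16
  lookup 160.25.162.16: bits 101000 walk d0:H2→d1:-→d2:-→d3:-→d4:-→d5:H0→d6:- -> H0

== LOOKUPS ==
["H2","no-route","H2","H0","H2","H1","H0","H1","no-route","H1","H2","H0","H1","H0"]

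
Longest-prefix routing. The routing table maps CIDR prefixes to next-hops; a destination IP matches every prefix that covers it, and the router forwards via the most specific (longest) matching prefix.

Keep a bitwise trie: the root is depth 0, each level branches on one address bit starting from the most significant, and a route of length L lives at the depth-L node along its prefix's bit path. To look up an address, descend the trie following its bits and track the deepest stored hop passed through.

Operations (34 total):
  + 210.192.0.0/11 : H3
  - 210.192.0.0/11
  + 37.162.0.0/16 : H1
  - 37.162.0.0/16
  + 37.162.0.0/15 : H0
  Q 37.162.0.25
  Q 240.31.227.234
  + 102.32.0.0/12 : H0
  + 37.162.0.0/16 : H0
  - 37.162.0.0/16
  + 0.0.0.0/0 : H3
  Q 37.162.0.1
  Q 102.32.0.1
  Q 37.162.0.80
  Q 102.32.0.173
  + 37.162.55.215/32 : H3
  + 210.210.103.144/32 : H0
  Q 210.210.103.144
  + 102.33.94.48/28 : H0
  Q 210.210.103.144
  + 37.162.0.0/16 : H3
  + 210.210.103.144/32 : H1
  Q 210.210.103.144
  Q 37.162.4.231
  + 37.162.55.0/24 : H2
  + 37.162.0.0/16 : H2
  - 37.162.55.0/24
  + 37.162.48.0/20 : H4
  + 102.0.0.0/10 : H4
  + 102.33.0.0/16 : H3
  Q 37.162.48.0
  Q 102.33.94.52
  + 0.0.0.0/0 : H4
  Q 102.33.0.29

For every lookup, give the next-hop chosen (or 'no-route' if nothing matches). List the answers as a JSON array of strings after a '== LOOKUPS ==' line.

Process each operation:
  + 210.192.0.0/11 (H3) depth=11
  - 210.192.0.0/11 clear@11
  + 37.162.0.0/16 (H1) depth=16
  - 37.162.0.0/16 clear@16
  + 37.162.0.0/15 (H0) depth=15
  lookup 37.162.0.25: bits 0010010110100010 walk d0:-→d1:-→d2:-→d3:-→d4:-→d5:-→d6:-→d7:-→d8:-→d9:-→d10:-→d11:-→d12:-→d13:-→d14:-→d15:H0→d16:- -> H0
  lookup 240.31.227.234: bits 11 walk d0:-→d1:-→d2:- -> no-route
  + 102.32.0.0/12 (H0) depth=12
  + 37.162.0.0/16 (H0) depth=16
  - 37.162.0.0/16 clear@16
  + 0.0.0.0/0 (H3) depth=0
  lookup 37.162.0.1: bits 0010010110100010 walk d0:H3→d1:-→d2:-→d3:-→d4:-→d5:-→d6:-→d7:-→d8:-→d9:-→d10:-→d11:-→d12:-→d13:-→d14:-→d15:H0→d16:- -> H0
  lookup 102.32.0.1: bits 011001100010 walk d0:H3→d1:-→d2:-→d3:-→d4:-→d5:-→d6:-→d7:-→d8:-→d9:-→d10:-→d11:-→d12:H0 -> H0
  lookup 37.162.0.80: bits 0010010110100010 walk d0:H3→d1:-→d2:-→d3:-→d4:-→d5:-→d6:-→d7:-→d8:-→d9:-→d10:-→d11:-→d12:-→d13:-→d14:-→d15:H0→d16:- -> H0
  lookup 102.32.0.173: bits 011001100010 walk d0:H3→d1:-→d2:-→d3:-→d4:-→d5:-→d6:-→d7:-→d8:-→d9:-→d10:-→d11:-→d12:H0 -> H0
  + 37.162.55.215/32 (H3) depth=32
  + 210.210.103.144/32 (H0) depth=32
  lookup 210.210.103.144: bits 11010010110100100110011110010000 walk d0:H3→d1:-→d2:-→d3:-→d4:-→d5:-→d6:-→d7:-→d8:-→d9:-→d10:-→d11:-→d12:-→d13:-→d14:-→d15:-→d16:-→d17:-→d18:-→d19:-→d20:-→d21:-→d22:-→d23:-→d24:-→d25:-→d26:-→d27:-→d28:-→d29:-→d30:-→d31:-→d32:H0 -> H0
  + 102.33.94.48/28 (H0) depth=28
  lookup 210.210.103.144: bits 11010010110100100110011110010000 walk d0:H3→d1:-→d2:-→d3:-→d4:-→d5:-→d6:-→d7:-→d8:-→d9:-→d10:-→d11:-→d12:-→d13:-→d14:-→d15:-→d16:-→d17:-→d18:-→d19:-→d20:-→d21:-→d22:-→d23:-→d24:-→d25:-→d26:-→d27:-→d28:-→d29:-→d30:-→d31:-→d32:H0 -> H0
  + 37.162.0.0/16 (H3) depth=16
  + 210.210.103.144/32 (H1) depth=32
  lookup 210.210.103.144: bits 11010010110100100110011110010000 walk d0:H3→d1:-→d2:-→d3:-→d4:-→d5:-→d6:-→d7:-→d8:-→d9:-→d10:-→d11:-→d12:-→d13:-→d14:-→d15:-→d16:-→d17:-→d18:-→d19:-→d20:-→d21:-→d22:-→d23:-→d24:-→d25:-→d26:-→d27:-→d28:-→d29:-→d30:-→d31:-→d32:H1 -> H1
  lookup 37.162.4.231: bits 001001011010001000 walk d0:H3→d1:-→d2:-→d3:-→d4:-→d5:-→d6:-→d7:-→d8:-→d9:-→d10:-→d11:-→d12:-→d13:-→d14:-→d15:H0→d16:H3→d17:-→d18:- -> H3
  + 37.162.55.0/24 (H2) depth=24
  + 37.162.0.0/16 (H2) depth=16
  - 37.162.55.0/24 clear@24
  + 37.162.48.0/20 (H4) depth=20
  + 102.0.0.0/10 (H4) depth=10
  + 102.33.0.0/16 (H3) depth=16
  lookup 37.162.48.0: bits 001001011010001000110 walk d0:H3→d1:-→d2:-→d3:-→d4:-→d5:-→d6:-→d7:-→d8:-→d9:-→d10:-→d11:-→d12:-→d13:-→d14:-→d15:H0→d16:H2→d17:-→d18:-→d19:-→d20:H4→d21:- -> H4
  lookup 102.33.94.52: bits 0110011000100001010111100011 walk d0:H3→d1:-→d2:-→d3:-→d4:-→d5:-→d6:-→d7:-→d8:-→d9:-→d10:H4→d11:-→d12:H0→d13:-→d14:-→d15:-→d16:H3→d17:-→d18:-→d19:-→d20:-→d21:-→d22:-→d23:-→d24:-→d25:-→d26:-→d27:-→d28:H0 -> H0
  + 0.0.0.0/0 (H4) depth=0
  lookup 102.33.0.29: bits 01100110001000010 walk d0:H4→d1:-→d2:-→d3:-→d4:-→d5:-→d6:-→d7:-→d8:-→d9:-→d10:H4→d11:-→d12:H0→d13:-→d14:-→d15:-→d16:H3→d17:- -> H3

== LOOKUPS ==
["H0","no-route","H0","H0","H0","H0","H0","H0","H1","H3","H4","H0","H3"]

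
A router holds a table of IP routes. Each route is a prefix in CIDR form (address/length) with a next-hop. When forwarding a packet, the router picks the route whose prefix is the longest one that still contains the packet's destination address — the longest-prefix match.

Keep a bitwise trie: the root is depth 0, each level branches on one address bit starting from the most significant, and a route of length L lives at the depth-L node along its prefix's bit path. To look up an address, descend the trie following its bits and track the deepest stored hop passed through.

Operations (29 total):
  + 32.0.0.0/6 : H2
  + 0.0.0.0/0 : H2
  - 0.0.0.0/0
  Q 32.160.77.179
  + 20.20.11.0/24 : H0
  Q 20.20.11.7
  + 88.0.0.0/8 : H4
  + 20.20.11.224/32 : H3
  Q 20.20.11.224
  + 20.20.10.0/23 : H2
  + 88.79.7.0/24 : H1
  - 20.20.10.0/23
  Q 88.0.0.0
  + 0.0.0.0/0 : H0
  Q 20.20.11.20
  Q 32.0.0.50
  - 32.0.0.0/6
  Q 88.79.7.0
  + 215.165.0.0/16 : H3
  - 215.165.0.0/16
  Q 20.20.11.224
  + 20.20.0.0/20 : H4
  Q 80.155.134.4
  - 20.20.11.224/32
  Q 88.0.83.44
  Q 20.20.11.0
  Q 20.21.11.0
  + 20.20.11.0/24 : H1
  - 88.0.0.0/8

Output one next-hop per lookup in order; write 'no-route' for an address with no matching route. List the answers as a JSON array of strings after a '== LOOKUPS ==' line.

Trace:
  add 32.0.0.0/6 -> H2 at depth 6
  add 0.0.0.0/0 -> H2 at depth 0
  del 0.0.0.0/0 (clear depth 0)
  ? 32.160.77.179  path d0:-→d1:-→d2:-→d3:-→d4:-→d5:-→d6:H2  best=H2
  add 20.20.11.0/24 -> H0 at depth 24
  ? 20.20.11.7  path d0:-→d1:-→d2:-→d3:-→d4:-→d5:-→d6:-→d7:-→d8:-→d9:-→d10:-→d11:-→d12:-→d13:-→d14:-→d15:-→d16:-→d17:-→d18:-→d19:-→d20:-→d21:-→d22:-→d23:-→d24:H0  best=H0
  add 88.0.0.0/8 -> H4 at depth 8
  add 20.20.11.224/32 -> H3 at depth 32
  ? 20.20.11.224  path d0:-→d1:-→d2:-→d3:-→d4:-→d5:-→d6:-→d7:-→d8:-→d9:-→d10:-→d11:-→d12:-→d13:-→d14:-→d15:-→d16:-→d17:-→d18:-→d19:-→d20:-→d21:-→d22:-→d23:-→d24:H0→d25:-→d26:-→d27:-→d28:-→d29:-→d30:-→d31:-→d32:H3  best=H3
  add 20.20.10.0/23 -> H2 at depth 23
  add 88.79.7.0/24 -> H1 at depth 24
  del 20.20.10.0/23 (clear depth 23)
  ? 88.0.0.0  path d0:-→d1:-→d2:-→d3:-→d4:-→d5:-→d6:-→d7:-→d8:H4→d9:-  best=H4
  add 0.0.0.0/0 -> H0 at depth 0
  ? 20.20.11.20  path d0:H0→d1:-→d2:-→d3:-→d4:-→d5:-→d6:-→d7:-→d8:-→d9:-→d10:-→d11:-→d12:-→d13:-→d14:-→d15:-→d16:-→d17:-→d18:-→d19:-→d20:-→d21:-→d22:-→d23:-→d24:H0  best=H0
  ? 32.0.0.50  path d0:H0→d1:-→d2:-→d3:-→d4:-→d5:-→d6:H2  best=H2
  del 32.0.0.0/6 (clear depth 6)
  ? 88.79.7.0  path d0:H0→d1:-→d2:-→d3:-→d4:-→d5:-→d6:-→d7:-→d8:H4→d9:-→d10:-→d11:-→d12:-→d13:-→d14:-→d15:-→d16:-→d17:-→d18:-→d19:-→d20:-→d21:-→d22:-→d23:-→d24:H1  best=H1
  add 215.165.0.0/16 -> H3 at depth 16
  del 215.165.0.0/16 (clear depth 16)
  ? 20.20.11.224  path d0:H0→d1:-→d2:-→d3:-→d4:-→d5:-→d6:-→d7:-→d8:-→d9:-→d10:-→d11:-→d12:-→d13:-→d14:-→d15:-→d16:-→d17:-→d18:-→d19:-→d20:-→d21:-→d22:-→d23:-→d24:H0→d25:-→d26:-→d27:-→d28:-→d29:-→d30:-→d31:-→d32:H3  best=H3
  add 20.20.0.0/20 -> H4 at depth 20
  ? 80.155.134.4  path d0:H0→d1:-→d2:-→d3:-→d4:-  best=H0
  del 20.20.11.224/32 (clear depth 32)
  ? 88.0.83.44  path d0:H0→d1:-→d2:-→d3:-→d4:-→d5:-→d6:-→d7:-→d8:H4→d9:-  best=H4
  ? 20.20.11.0  path d0:H0→d1:-→d2:-→d3:-→d4:-→d5:-→d6:-→d7:-→d8:-→d9:-→d10:-→d11:-→d12:-→d13:-→d14:-→d15:-→d16:-→d17:-→d18:-→d19:-→d20:H4→d21:-→d22:-→d23:-→d24:H0  best=H0
  ? 20.21.11.0  path d0:H0→d1:-→d2:-→d3:-→d4:-→d5:-→d6:-→d7:-→d8:-→d9:-→d10:-→d11:-→d12:-→d13:-→d14:-→d15:-  best=H0
  add 20.20.11.0/24 -> H1 at depth 24
  del 88.0.0.0/8 (clear depth 8)

== LOOKUPS ==
["H2","H0","H3","H4","H0","H2","H1","H3","H0","H4","H0","H0"]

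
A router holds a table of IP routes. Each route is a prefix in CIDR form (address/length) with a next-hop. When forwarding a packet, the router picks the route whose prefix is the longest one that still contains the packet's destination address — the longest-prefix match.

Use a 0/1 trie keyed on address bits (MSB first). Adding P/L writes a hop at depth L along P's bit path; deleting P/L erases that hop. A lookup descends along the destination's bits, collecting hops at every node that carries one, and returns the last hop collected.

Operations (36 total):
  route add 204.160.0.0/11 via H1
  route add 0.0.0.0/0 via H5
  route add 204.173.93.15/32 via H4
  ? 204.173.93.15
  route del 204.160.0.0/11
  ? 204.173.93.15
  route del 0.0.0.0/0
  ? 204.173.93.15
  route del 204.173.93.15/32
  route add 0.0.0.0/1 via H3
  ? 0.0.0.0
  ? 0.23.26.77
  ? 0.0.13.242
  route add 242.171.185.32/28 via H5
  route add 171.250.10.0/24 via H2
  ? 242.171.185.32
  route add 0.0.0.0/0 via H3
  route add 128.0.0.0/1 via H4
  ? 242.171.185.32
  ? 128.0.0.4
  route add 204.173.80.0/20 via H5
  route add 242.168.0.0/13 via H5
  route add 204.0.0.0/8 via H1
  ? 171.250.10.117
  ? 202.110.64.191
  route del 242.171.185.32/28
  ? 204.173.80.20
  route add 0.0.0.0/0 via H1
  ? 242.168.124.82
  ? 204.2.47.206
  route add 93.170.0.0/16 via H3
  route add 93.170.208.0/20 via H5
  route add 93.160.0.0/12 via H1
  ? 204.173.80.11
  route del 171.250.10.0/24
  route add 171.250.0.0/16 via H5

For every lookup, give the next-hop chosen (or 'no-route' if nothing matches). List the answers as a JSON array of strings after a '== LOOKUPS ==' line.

Process each operation:
  + 204.160.0.0/11 (H1) depth=11
  + 0.0.0.0/0 (H5) depth=0
  + 204.173.93.15/32 (H4) depth=32
  Q 204.173.93.15: descend 11001100101011010101110100001111 ; hops seen [H5,H1,H4] ; pick H4
  del 204.160.0.0/11 (clear depth 11)
  Q 204.173.93.15: descend 11001100101011010101110100001111 ; hops seen [H5,H4] ; pick H4
  del 0.0.0.0/0 (clear depth 0)
  Q 204.173.93.15: descend 11001100101011010101110100001111 ; hops seen [H4] ; pick H4
  del 204.173.93.15/32 (clear depth 32)
  + 0.0.0.0/1 (H3) depth=1
  Q 0.0.0.0: descend 0 ; hops seen [H3] ; pick H3
  Q 0.23.26.77: descend 0 ; hops seen [H3] ; pick H3
  Q 0.0.13.242: descend 0 ; hops seen [H3] ; pick H3
  + 242.171.185.32/28 (H5) depth=28
  + 171.250.10.0/24 (H2) depth=24
  Q 242.171.185.32: descend 1111001010101011101110010010 ; hops seen [H5] ; pick H5
  + 0.0.0.0/0 (H3) depth=0
  + 128.0.0.0/1 (H4) depth=1
  Q 242.171.185.32: descend 1111001010101011101110010010 ; hops seen [H3,H4,H5] ; pick H5
  Q 128.0.0.4: descend 10 ; hops seen [H3,H4] ; pick H4
  + 204.173.80.0/20 (H5) depth=20
  + 242.168.0.0/13 (H5) depth=13
  + 204.0.0.0/8 (H1) depth=8
  Q 171.250.10.117: descend 101010111111101000001010 ; hops seen [H3,H4,H2] ; pick H2
  Q 202.110.64.191: descend 11001 ; hops seen [H3,H4] ; pick H4
  del 242.171.185.32/28 (clear depth 28)
  Q 204.173.80.20: descend 11001100101011010101 ; hops seen [H3,H4,H1,H5] ; pick H5
  + 0.0.0.0/0 (H1) depth=0
  Q 242.168.124.82: descend 11110010101010 ; hops seen [H1,H4,H5] ; pick H5
  Q 204.2.47.206: descend 11001100 ; hops seen [H1,H4,H1] ; pick H1
  + 93.170.0.0/16 (H3) depth=16
  + 93.170.208.0/20 (H5) depth=20
  + 93.160.0.0/12 (H1) depth=12
  Q 204.173.80.11: descend 11001100101011010101 ; hops seen [H1,H4,H1,H5] ; pick H5
  del 171.250.10.0/24 (clear depth 24)
  + 171.250.0.0/16 (H5) depth=16

== LOOKUPS ==
["H4","H4","H4","H3","H3","H3","H5","H5","H4","H2","H4","H5","H5","H1","H5"]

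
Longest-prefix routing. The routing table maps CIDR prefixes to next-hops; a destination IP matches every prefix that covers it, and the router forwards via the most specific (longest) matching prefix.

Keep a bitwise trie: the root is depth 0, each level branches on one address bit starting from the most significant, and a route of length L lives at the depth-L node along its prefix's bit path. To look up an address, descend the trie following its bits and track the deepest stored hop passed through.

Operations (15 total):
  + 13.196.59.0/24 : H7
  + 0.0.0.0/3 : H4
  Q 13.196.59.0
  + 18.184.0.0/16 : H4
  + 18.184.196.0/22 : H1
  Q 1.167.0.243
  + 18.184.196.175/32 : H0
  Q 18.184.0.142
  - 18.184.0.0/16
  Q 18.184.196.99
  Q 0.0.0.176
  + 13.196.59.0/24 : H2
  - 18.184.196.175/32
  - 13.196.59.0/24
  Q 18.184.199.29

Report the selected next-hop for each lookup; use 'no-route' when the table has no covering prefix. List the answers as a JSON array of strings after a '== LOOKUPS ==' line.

Process each operation:
  add 13.196.59.0/24 -> H7 at depth 24
  add 0.0.0.0/3 -> H4 at depth 3
  Q 13.196.59.0: descend 000011011100010000111011 ; hops seen [H4,H7] ; pick H7
  add 18.184.0.0/16 -> H4 at depth 16
  add 18.184.196.0/22 -> H1 at depth 22
  Q 1.167.0.243: descend 0000 ; hops seen [H4] ; pick H4
  add 18.184.196.175/32 -> H0 at depth 32
  Q 18.184.0.142: descend 0001001010111000 ; hops seen [H4,H4] ; pick H4
  - 18.184.0.0/16 clear@16
  Q 18.184.196.99: descend 000100101011100011000100 ; hops seen [H4,H1] ; pick H1
  Q 0.0.0.176: descend 0000 ; hops seen [H4] ; pick H4
  add 13.196.59.0/24 -> H2 at depth 24
  - 18.184.196.175/32 clear@32
  - 13.196.59.0/24 clear@24
  Q 18.184.199.29: descend 0001001010111000110001 ; hops seen [H4,H1] ; pick H1

== LOOKUPS ==
["H7","H4","H4","H1","H4","H1"]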